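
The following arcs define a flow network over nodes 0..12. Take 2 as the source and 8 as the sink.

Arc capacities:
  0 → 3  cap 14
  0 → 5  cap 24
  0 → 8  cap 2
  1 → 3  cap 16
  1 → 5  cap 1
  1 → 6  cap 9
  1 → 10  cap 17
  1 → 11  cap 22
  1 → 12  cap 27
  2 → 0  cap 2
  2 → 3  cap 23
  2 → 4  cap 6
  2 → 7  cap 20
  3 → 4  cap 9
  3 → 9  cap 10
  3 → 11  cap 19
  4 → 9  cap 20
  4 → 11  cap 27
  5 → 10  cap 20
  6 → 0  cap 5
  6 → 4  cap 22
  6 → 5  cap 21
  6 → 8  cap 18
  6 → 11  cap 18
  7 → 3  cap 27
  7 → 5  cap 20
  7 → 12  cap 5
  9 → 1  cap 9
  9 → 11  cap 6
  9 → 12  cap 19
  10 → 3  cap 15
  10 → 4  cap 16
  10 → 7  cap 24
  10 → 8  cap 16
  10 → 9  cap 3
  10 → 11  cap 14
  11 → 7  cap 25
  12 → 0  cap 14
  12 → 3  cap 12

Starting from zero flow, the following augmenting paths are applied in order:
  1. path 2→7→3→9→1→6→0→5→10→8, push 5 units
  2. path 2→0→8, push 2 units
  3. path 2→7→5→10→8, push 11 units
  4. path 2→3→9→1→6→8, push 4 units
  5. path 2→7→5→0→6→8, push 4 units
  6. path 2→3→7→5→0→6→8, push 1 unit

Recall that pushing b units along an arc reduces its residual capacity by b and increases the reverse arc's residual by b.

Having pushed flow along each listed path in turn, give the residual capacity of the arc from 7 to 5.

Residual capacity of (7,5): 4

after path 1 (2→7→3→9→1→6→0→5→10→8, push 5): res(7,5)=20
after path 2 (2→0→8, push 2): res(7,5)=20
after path 3 (2→7→5→10→8, push 11): res(7,5)=9
after path 4 (2→3→9→1→6→8, push 4): res(7,5)=9
after path 5 (2→7→5→0→6→8, push 4): res(7,5)=5
after path 6 (2→3→7→5→0→6→8, push 1): res(7,5)=4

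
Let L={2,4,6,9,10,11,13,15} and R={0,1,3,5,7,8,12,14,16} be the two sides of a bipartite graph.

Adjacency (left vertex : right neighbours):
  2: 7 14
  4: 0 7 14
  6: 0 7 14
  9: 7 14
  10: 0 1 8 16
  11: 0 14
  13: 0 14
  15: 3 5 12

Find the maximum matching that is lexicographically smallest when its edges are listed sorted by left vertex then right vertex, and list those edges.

|M| = 5 (so the lex-smallest maximum matching has 5 edges)
process left vertices in ascending order; for each, take the smallest-labelled available neighbour that still permits 5 edges overall, or leave it unmatched if none does
lex-smallest matching: {2-7, 4-0, 6-14, 10-1, 15-3}

Lex-smallest maximum matching: {(2,7), (4,0), (6,14), (10,1), (15,3)}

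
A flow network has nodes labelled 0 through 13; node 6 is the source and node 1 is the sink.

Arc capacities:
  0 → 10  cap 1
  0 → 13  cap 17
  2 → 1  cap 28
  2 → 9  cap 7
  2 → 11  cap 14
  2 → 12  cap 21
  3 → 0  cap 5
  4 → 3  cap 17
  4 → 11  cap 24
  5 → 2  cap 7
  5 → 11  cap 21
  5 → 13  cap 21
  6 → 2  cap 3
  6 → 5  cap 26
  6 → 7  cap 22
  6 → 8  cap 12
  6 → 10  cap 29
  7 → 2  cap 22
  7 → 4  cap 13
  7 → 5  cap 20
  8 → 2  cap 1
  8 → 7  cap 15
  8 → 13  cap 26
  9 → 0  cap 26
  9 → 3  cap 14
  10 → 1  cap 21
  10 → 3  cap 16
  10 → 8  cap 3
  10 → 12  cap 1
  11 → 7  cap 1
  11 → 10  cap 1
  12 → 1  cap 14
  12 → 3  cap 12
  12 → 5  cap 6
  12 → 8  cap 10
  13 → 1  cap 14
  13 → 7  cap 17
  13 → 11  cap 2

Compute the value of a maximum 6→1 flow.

Maximum flow value: 69

augment #1: 6→2→1 bottleneck 3, total now 3
augment #2: 6→10→1 bottleneck 21, total now 24
augment #3: 6→5→2→1 bottleneck 7, total now 31
augment #4: 6→5→13→1 bottleneck 14, total now 45
augment #5: 6→7→2→1 bottleneck 18, total now 63
augment #6: 6→10→12→1 bottleneck 1, total now 64
augment #7: 6→7→2→12→1 bottleneck 4, total now 68
augment #8: 6→8→2→12→1 bottleneck 1, total now 69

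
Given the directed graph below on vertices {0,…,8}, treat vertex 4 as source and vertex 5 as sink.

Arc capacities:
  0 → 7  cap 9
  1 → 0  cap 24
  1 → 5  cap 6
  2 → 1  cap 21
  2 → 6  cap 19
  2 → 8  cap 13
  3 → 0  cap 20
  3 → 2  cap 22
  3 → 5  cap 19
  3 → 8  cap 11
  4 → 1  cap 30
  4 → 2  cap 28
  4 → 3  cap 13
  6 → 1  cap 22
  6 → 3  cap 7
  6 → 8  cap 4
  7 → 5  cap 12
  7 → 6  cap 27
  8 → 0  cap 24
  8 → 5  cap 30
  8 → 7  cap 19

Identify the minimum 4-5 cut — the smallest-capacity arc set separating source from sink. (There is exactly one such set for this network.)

augment #1: 4→1→5 push 6
augment #2: 4→3→5 push 13
augment #3: 4→2→8→5 push 13
augment #4: 4→1→0→7→5 push 9
augment #5: 4→2→6→3→5 push 6
augment #6: 4→2→6→8→5 push 4
augment #7: 4→2→6→3→8→5 push 1
max flow = 52; residual-reachable set from 4 gives S-side
cut edges (S→T): {(0,7), (1,5), (2,8), (4,3), (6,3), (6,8)} total cap 52

Min-cut arcs: {(0,7), (1,5), (2,8), (4,3), (6,3), (6,8)} (total capacity 52)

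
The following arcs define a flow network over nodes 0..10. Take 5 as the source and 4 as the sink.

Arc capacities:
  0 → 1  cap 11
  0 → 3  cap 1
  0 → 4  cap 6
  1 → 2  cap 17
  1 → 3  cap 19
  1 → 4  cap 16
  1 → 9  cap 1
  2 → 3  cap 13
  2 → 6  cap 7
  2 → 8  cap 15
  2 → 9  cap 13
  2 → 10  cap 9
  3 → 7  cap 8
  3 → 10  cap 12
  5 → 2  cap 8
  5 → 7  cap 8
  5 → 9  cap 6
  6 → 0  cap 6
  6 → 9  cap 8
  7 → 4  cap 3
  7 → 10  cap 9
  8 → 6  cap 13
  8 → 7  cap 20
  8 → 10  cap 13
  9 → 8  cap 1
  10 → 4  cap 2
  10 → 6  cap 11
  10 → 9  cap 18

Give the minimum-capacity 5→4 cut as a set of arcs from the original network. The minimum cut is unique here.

Min-cut arcs: {(6,0), (7,4), (10,4)} (total capacity 11)

augment #1: 5→7→4 push 3
augment #2: 5→2→10→4 push 2
augment #3: 5→2→6→0→4 push 6
max flow = 11; residual-reachable set from 5 gives S-side
cut edges (S→T): {(6,0), (7,4), (10,4)} total cap 11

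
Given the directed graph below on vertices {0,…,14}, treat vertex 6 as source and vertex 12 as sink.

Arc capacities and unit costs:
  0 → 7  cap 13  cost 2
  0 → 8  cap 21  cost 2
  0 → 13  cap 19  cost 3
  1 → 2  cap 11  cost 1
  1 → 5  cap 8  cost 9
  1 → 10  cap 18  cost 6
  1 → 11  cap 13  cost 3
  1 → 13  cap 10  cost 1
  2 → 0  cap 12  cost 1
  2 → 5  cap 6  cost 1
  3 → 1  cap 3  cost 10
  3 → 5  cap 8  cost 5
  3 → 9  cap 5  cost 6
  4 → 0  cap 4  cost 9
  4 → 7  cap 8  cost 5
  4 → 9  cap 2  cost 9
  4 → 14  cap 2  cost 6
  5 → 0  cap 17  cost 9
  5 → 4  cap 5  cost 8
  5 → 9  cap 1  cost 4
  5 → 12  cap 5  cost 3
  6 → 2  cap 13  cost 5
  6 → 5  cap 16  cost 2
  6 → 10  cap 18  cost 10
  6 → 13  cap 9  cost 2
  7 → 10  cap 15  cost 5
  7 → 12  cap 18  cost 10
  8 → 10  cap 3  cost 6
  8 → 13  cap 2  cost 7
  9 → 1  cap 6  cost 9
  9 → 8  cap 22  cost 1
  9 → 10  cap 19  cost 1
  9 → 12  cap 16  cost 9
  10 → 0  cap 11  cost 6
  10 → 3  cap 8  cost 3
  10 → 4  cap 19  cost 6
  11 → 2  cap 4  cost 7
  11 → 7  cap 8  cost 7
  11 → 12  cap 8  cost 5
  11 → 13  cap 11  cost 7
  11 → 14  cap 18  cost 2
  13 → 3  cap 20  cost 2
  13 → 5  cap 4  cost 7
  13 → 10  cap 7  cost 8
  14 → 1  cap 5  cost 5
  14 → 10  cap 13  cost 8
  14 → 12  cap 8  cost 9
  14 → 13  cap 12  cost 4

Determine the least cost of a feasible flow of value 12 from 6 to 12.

Minimum cost for 12 units: 148

shortest-cost path #1: 6→5→12 push 5 @ unit cost 5 (adds 25)
shortest-cost path #2: 6→5→9→12 push 1 @ unit cost 15 (adds 15)
shortest-cost path #3: 6→2→0→7→12 push 6 @ unit cost 18 (adds 108)
total cost = 148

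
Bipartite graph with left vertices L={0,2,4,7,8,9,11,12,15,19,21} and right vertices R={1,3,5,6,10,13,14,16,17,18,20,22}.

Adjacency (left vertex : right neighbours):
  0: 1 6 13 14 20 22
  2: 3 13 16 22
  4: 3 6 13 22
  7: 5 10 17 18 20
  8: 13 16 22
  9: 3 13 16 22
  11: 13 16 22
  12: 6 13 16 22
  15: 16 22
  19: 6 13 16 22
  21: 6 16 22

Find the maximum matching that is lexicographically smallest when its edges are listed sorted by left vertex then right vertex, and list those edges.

|M| = 7 (so the lex-smallest maximum matching has 7 edges)
process left vertices in ascending order; for each, take the smallest-labelled available neighbour that still permits 7 edges overall, or leave it unmatched if none does
lex-smallest matching: {0-1, 2-3, 4-6, 7-5, 8-13, 9-16, 11-22}

Lex-smallest maximum matching: {(0,1), (2,3), (4,6), (7,5), (8,13), (9,16), (11,22)}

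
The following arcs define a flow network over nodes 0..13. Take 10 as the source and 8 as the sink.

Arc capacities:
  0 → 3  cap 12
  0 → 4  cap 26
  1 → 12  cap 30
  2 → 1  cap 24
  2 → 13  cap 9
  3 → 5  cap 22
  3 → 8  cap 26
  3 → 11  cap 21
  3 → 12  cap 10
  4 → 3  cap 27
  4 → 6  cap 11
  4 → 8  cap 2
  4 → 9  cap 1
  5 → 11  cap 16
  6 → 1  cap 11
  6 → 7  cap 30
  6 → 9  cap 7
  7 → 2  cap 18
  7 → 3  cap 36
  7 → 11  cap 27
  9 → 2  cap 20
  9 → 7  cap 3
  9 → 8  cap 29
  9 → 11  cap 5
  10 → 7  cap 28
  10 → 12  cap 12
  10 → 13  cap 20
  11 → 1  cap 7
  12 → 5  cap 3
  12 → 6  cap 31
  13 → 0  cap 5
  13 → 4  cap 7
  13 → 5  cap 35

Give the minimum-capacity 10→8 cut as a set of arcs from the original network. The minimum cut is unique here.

Min-cut arcs: {(3,8), (4,8), (4,9), (6,9)} (total capacity 36)

augment #1: 10→7→3→8 push 26
augment #2: 10→13→4→8 push 2
augment #3: 10→12→6→9→8 push 7
augment #4: 10→13→4→9→8 push 1
max flow = 36; residual-reachable set from 10 gives S-side
cut edges (S→T): {(3,8), (4,8), (4,9), (6,9)} total cap 36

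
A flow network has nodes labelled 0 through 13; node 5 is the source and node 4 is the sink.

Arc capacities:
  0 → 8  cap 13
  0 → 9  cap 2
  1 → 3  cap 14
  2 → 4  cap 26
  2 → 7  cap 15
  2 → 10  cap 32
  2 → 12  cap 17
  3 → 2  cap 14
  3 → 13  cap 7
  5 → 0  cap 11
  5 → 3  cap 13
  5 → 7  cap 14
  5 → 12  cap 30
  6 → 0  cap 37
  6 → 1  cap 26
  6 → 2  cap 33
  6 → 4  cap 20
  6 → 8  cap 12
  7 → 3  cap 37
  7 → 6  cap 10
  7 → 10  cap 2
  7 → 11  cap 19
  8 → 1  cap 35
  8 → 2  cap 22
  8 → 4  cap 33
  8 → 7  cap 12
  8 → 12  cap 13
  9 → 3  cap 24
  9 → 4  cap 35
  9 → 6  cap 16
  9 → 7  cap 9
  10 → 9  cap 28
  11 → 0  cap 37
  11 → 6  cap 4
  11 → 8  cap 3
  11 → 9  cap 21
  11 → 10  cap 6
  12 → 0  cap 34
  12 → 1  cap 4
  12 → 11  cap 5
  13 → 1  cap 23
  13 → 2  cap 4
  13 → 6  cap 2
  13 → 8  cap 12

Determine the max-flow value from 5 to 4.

Maximum flow value: 51

augment #1: 5→0→8→4 bottleneck 11, total now 11
augment #2: 5→3→2→4 bottleneck 13, total now 24
augment #3: 5→7→6→4 bottleneck 10, total now 34
augment #4: 5→7→3→2→4 bottleneck 1, total now 35
augment #5: 5→7→10→9→4 bottleneck 2, total now 37
augment #6: 5→7→11→6→4 bottleneck 1, total now 38
augment #7: 5→12→0→8→4 bottleneck 2, total now 40
augment #8: 5→12→0→9→4 bottleneck 2, total now 42
augment #9: 5→12→11→6→4 bottleneck 3, total now 45
augment #10: 5→12→11→8→4 bottleneck 2, total now 47
augment #11: 5→12→1→3→13→2→4 bottleneck 4, total now 51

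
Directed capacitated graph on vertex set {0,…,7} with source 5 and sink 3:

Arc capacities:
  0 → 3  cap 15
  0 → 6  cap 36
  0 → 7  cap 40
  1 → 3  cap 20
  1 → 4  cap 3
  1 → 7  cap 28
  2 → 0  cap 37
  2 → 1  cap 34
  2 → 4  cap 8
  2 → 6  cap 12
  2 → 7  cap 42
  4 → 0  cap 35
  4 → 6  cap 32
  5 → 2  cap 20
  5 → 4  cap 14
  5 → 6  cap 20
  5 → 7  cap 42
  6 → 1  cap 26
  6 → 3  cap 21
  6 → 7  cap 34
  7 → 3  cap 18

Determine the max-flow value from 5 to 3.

Maximum flow value: 72

augment #1: 5→6→3 bottleneck 20, total now 20
augment #2: 5→7→3 bottleneck 18, total now 38
augment #3: 5→2→0→3 bottleneck 15, total now 53
augment #4: 5→2→1→3 bottleneck 5, total now 58
augment #5: 5→4→6→3 bottleneck 1, total now 59
augment #6: 5→4→6→1→3 bottleneck 13, total now 72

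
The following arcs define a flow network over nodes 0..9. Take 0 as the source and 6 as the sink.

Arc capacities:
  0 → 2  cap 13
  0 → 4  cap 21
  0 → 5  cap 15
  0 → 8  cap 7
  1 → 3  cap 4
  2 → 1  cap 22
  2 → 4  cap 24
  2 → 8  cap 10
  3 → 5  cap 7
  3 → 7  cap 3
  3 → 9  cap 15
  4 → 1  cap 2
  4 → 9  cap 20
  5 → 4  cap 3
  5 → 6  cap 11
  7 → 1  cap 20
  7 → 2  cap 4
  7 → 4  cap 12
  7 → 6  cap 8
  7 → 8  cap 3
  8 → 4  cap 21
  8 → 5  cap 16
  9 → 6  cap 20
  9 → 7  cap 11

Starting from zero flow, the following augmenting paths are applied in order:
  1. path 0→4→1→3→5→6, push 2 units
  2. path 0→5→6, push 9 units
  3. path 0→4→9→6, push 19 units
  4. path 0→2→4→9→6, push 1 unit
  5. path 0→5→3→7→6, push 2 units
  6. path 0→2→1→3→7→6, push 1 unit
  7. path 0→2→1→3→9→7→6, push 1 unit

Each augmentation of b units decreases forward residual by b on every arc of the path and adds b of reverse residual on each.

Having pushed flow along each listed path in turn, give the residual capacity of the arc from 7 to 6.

Residual capacity of (7,6): 4

after path 1 (0→4→1→3→5→6, push 2): res(7,6)=8
after path 2 (0→5→6, push 9): res(7,6)=8
after path 3 (0→4→9→6, push 19): res(7,6)=8
after path 4 (0→2→4→9→6, push 1): res(7,6)=8
after path 5 (0→5→3→7→6, push 2): res(7,6)=6
after path 6 (0→2→1→3→7→6, push 1): res(7,6)=5
after path 7 (0→2→1→3→9→7→6, push 1): res(7,6)=4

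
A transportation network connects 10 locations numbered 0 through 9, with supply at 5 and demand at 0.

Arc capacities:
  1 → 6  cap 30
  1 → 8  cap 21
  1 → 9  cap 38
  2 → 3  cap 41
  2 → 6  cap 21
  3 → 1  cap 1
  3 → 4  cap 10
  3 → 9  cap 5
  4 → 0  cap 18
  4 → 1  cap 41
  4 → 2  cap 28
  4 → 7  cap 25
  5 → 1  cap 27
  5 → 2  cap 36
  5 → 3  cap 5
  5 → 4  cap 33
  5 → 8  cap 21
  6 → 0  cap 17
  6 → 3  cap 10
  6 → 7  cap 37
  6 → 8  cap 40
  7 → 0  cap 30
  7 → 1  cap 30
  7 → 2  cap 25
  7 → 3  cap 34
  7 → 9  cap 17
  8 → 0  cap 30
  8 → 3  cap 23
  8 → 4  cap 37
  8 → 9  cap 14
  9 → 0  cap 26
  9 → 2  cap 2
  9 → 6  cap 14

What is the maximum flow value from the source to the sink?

augment #1: 5→4→0 bottleneck 18, total now 18
augment #2: 5→8→0 bottleneck 21, total now 39
augment #3: 5→1→6→0 bottleneck 17, total now 56
augment #4: 5→1→8→0 bottleneck 9, total now 65
augment #5: 5→1→9→0 bottleneck 1, total now 66
augment #6: 5→3→9→0 bottleneck 5, total now 71
augment #7: 5→4→7→0 bottleneck 15, total now 86
augment #8: 5→2→6→7→0 bottleneck 15, total now 101
augment #9: 5→2→3→1→9→0 bottleneck 1, total now 102
augment #10: 5→2→6→1→9→0 bottleneck 6, total now 108
augment #11: 5→2→3→4→1→9→0 bottleneck 10, total now 118

Maximum flow value: 118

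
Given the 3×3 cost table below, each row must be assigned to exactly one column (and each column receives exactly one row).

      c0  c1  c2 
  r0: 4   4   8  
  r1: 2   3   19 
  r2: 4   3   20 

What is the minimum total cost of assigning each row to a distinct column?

Minimum assignment cost: 13

optimal assignment: row0→col2 (cost 8), row1→col0 (cost 2), row2→col1 (cost 3)
total = 8 + 2 + 3 = 13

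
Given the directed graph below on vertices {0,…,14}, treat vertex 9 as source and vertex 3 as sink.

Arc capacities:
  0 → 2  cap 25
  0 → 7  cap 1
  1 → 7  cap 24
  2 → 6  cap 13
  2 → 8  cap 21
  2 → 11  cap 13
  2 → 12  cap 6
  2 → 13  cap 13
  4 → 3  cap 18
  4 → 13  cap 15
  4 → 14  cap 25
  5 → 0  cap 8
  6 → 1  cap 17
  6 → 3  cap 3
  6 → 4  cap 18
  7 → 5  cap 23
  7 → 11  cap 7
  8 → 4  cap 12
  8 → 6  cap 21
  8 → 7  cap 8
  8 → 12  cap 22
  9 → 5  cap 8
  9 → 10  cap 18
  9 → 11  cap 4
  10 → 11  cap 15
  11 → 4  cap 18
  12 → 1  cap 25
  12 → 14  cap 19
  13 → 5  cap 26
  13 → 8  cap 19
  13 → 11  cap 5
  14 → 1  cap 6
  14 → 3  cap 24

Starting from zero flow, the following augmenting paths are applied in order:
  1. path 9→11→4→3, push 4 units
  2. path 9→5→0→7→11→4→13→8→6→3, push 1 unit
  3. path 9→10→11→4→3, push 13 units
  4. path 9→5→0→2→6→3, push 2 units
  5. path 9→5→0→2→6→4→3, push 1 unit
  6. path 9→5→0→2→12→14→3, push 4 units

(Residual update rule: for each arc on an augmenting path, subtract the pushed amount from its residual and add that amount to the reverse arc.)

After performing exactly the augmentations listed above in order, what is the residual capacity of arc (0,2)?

after path 1 (9→11→4→3, push 4): res(0,2)=25
after path 2 (9→5→0→7→11→4→13→8→6→3, push 1): res(0,2)=25
after path 3 (9→10→11→4→3, push 13): res(0,2)=25
after path 4 (9→5→0→2→6→3, push 2): res(0,2)=23
after path 5 (9→5→0→2→6→4→3, push 1): res(0,2)=22
after path 6 (9→5→0→2→12→14→3, push 4): res(0,2)=18

Residual capacity of (0,2): 18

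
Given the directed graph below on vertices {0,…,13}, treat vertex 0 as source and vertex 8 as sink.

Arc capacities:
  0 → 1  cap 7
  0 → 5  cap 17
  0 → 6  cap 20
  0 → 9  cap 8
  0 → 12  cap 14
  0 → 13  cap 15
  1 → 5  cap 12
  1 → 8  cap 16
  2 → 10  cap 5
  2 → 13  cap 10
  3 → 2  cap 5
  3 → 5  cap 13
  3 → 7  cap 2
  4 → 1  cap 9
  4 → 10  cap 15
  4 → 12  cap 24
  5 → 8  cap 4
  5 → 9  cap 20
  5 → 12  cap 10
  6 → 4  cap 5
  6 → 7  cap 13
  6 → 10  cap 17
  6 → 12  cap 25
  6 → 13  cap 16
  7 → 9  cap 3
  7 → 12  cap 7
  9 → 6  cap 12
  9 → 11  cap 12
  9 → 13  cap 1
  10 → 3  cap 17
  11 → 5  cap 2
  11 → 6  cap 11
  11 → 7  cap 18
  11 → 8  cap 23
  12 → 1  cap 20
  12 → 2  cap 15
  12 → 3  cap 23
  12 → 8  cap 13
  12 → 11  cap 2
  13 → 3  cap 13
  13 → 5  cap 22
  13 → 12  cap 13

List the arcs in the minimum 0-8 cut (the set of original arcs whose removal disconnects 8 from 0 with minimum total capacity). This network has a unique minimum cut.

augment #1: 0→1→8 push 7
augment #2: 0→5→8 push 4
augment #3: 0→12→8 push 13
augment #4: 0→9→11→8 push 8
augment #5: 0→12→1→8 push 1
augment #6: 0→5→9→11→8 push 4
augment #7: 0→5→12→1→8 push 8
augment #8: 0→5→12→11→8 push 1
augment #9: 0→6→12→11→8 push 1
max flow = 47; residual-reachable set from 0 gives S-side
cut edges (S→T): {(1,8), (5,8), (9,11), (12,8), (12,11)} total cap 47

Min-cut arcs: {(1,8), (5,8), (9,11), (12,8), (12,11)} (total capacity 47)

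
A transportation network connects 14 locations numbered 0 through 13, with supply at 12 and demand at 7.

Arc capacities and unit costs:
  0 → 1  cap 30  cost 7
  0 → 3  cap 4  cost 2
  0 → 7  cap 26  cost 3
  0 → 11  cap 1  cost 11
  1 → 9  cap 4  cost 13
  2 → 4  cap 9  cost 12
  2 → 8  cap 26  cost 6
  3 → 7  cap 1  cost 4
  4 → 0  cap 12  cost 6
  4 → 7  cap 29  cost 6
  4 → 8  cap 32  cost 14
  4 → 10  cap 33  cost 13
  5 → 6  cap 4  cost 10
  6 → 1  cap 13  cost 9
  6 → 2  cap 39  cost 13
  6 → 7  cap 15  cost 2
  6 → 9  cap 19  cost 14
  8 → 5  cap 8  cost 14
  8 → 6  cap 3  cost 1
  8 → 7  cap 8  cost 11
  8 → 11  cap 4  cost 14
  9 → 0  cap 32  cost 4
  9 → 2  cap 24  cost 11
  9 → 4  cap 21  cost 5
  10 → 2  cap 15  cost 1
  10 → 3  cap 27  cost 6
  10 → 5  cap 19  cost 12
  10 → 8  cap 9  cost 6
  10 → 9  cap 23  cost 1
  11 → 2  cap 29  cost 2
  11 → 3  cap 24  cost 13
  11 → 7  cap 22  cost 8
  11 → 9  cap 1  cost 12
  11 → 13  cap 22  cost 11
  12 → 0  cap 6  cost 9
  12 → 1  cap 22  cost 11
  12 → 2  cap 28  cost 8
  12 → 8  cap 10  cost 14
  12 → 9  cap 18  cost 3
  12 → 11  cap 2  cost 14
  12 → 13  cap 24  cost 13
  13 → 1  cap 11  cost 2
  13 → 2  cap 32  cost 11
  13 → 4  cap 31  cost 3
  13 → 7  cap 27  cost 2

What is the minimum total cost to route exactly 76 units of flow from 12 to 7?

Minimum cost for 76 units: 1344

shortest-cost path #1: 12→9→0→7 push 18 @ unit cost 10 (adds 180)
shortest-cost path #2: 12→0→7 push 6 @ unit cost 12 (adds 72)
shortest-cost path #3: 12→13→7 push 24 @ unit cost 15 (adds 360)
shortest-cost path #4: 12→8→6→7 push 3 @ unit cost 17 (adds 51)
shortest-cost path #5: 12→11→7 push 2 @ unit cost 22 (adds 44)
shortest-cost path #6: 12→8→7 push 7 @ unit cost 25 (adds 175)
shortest-cost path #7: 12→2→8→7 push 1 @ unit cost 25 (adds 25)
shortest-cost path #8: 12→2→4→7 push 9 @ unit cost 26 (adds 234)
shortest-cost path #9: 12→1→9→0→7 push 2 @ unit cost 31 (adds 62)
shortest-cost path #10: 12→1→9→0→3→7 push 1 @ unit cost 34 (adds 34)
shortest-cost path #11: 12→1→9→4→7 push 1 @ unit cost 35 (adds 35)
shortest-cost path #12: 12→2→8→11→7 push 2 @ unit cost 36 (adds 72)
total cost = 1344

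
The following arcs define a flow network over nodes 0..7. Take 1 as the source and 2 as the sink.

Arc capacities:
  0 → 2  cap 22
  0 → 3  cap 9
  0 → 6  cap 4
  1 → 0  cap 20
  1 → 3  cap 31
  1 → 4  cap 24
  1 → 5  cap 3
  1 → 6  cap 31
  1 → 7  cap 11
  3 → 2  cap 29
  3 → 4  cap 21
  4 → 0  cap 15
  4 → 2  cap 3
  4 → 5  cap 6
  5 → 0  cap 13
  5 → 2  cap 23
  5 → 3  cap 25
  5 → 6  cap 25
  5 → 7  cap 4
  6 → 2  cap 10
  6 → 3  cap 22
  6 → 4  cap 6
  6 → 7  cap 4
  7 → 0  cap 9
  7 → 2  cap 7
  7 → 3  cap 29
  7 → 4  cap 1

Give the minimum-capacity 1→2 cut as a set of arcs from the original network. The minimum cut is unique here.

augment #1: 1→0→2 push 20
augment #2: 1→3→2 push 29
augment #3: 1→4→2 push 3
augment #4: 1→5→2 push 3
augment #5: 1→6→2 push 10
augment #6: 1→7→2 push 7
augment #7: 1→4→0→2 push 2
augment #8: 1→4→5→2 push 6
max flow = 80; residual-reachable set from 1 gives S-side
cut edges (S→T): {(0,2), (1,5), (3,2), (4,2), (4,5), (6,2), (7,2)} total cap 80

Min-cut arcs: {(0,2), (1,5), (3,2), (4,2), (4,5), (6,2), (7,2)} (total capacity 80)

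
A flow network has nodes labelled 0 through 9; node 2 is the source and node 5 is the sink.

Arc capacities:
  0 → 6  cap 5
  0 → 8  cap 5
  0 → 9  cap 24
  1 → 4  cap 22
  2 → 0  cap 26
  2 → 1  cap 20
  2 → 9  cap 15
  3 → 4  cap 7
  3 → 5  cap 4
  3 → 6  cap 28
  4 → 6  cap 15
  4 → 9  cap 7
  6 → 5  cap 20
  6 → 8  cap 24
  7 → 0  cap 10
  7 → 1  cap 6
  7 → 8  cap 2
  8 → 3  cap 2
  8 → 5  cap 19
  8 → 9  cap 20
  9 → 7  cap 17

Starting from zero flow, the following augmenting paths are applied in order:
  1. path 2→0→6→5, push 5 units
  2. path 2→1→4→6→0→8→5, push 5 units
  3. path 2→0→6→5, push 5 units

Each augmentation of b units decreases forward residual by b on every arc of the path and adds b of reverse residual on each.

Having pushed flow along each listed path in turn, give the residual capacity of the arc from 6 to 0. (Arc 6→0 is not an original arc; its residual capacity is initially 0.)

Residual capacity of (6,0): 5

after path 1 (2→0→6→5, push 5): res(6,0)=5
after path 2 (2→1→4→6→0→8→5, push 5): res(6,0)=0
after path 3 (2→0→6→5, push 5): res(6,0)=5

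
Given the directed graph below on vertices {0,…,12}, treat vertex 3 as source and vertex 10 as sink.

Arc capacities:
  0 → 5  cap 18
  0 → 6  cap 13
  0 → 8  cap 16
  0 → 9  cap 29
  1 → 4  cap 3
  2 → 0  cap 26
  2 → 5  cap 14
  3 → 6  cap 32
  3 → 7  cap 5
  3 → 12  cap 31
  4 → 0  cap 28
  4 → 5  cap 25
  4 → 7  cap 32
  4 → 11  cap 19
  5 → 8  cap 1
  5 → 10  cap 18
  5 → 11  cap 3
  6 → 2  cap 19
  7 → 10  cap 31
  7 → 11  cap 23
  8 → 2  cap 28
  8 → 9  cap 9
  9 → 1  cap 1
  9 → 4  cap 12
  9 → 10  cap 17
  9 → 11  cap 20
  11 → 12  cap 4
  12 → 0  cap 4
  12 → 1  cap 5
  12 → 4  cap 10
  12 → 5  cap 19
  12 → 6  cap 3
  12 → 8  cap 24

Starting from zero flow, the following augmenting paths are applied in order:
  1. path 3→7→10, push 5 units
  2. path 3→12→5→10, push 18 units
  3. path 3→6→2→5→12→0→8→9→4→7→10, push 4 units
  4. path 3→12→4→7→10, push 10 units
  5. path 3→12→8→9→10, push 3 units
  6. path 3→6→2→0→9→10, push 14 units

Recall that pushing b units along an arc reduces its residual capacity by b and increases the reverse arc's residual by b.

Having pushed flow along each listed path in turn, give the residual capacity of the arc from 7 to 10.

Residual capacity of (7,10): 12

after path 1 (3→7→10, push 5): res(7,10)=26
after path 2 (3→12→5→10, push 18): res(7,10)=26
after path 3 (3→6→2→5→12→0→8→9→4→7→10, push 4): res(7,10)=22
after path 4 (3→12→4→7→10, push 10): res(7,10)=12
after path 5 (3→12→8→9→10, push 3): res(7,10)=12
after path 6 (3→6→2→0→9→10, push 14): res(7,10)=12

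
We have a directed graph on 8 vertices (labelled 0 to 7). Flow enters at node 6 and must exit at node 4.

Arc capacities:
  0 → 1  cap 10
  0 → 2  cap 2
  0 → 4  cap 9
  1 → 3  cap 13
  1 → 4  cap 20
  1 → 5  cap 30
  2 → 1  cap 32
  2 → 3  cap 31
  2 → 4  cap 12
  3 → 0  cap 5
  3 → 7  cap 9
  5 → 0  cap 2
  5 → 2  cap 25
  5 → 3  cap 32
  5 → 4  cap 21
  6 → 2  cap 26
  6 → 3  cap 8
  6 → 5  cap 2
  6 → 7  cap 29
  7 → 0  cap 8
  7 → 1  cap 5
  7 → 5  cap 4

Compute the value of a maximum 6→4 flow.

augment #1: 6→2→4 bottleneck 12, total now 12
augment #2: 6→5→4 bottleneck 2, total now 14
augment #3: 6→2→1→4 bottleneck 14, total now 28
augment #4: 6→3→0→4 bottleneck 5, total now 33
augment #5: 6→7→0→4 bottleneck 4, total now 37
augment #6: 6→7→1→4 bottleneck 5, total now 42
augment #7: 6→7→5→4 bottleneck 4, total now 46
augment #8: 6→7→0→1→4 bottleneck 1, total now 47
augment #9: 6→7→0→1→5→4 bottleneck 3, total now 50

Maximum flow value: 50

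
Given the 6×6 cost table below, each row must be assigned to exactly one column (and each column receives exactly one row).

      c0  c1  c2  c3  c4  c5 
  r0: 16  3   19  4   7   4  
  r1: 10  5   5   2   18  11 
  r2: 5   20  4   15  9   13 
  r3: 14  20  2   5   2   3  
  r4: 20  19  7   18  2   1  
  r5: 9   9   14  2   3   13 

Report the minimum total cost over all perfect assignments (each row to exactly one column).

optimal assignment: row0→col1 (cost 3), row1→col3 (cost 2), row2→col0 (cost 5), row3→col2 (cost 2), row4→col5 (cost 1), row5→col4 (cost 3)
total = 3 + 2 + 5 + 2 + 1 + 3 = 16

Minimum assignment cost: 16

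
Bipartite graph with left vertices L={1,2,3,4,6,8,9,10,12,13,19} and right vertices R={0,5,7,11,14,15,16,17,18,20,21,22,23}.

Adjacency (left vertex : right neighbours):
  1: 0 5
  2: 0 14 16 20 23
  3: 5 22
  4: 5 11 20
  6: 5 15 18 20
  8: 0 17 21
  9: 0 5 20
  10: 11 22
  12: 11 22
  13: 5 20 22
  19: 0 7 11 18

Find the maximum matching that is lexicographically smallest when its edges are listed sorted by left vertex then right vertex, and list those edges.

|M| = 9 (so the lex-smallest maximum matching has 9 edges)
process left vertices in ascending order; for each, take the smallest-labelled available neighbour that still permits 9 edges overall, or leave it unmatched if none does
lex-smallest matching: {1-0, 2-14, 3-5, 4-11, 6-15, 8-17, 9-20, 10-22, 19-7}

Lex-smallest maximum matching: {(1,0), (2,14), (3,5), (4,11), (6,15), (8,17), (9,20), (10,22), (19,7)}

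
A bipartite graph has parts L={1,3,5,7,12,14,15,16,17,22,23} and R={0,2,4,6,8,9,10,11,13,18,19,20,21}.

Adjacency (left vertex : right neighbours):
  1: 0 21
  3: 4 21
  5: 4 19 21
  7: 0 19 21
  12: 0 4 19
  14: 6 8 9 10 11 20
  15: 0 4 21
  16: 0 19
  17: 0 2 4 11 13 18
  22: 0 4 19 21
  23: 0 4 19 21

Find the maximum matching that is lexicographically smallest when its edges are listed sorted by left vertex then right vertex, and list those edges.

|M| = 6 (so the lex-smallest maximum matching has 6 edges)
process left vertices in ascending order; for each, take the smallest-labelled available neighbour that still permits 6 edges overall, or leave it unmatched if none does
lex-smallest matching: {1-0, 3-4, 5-19, 7-21, 14-6, 17-2}

Lex-smallest maximum matching: {(1,0), (3,4), (5,19), (7,21), (14,6), (17,2)}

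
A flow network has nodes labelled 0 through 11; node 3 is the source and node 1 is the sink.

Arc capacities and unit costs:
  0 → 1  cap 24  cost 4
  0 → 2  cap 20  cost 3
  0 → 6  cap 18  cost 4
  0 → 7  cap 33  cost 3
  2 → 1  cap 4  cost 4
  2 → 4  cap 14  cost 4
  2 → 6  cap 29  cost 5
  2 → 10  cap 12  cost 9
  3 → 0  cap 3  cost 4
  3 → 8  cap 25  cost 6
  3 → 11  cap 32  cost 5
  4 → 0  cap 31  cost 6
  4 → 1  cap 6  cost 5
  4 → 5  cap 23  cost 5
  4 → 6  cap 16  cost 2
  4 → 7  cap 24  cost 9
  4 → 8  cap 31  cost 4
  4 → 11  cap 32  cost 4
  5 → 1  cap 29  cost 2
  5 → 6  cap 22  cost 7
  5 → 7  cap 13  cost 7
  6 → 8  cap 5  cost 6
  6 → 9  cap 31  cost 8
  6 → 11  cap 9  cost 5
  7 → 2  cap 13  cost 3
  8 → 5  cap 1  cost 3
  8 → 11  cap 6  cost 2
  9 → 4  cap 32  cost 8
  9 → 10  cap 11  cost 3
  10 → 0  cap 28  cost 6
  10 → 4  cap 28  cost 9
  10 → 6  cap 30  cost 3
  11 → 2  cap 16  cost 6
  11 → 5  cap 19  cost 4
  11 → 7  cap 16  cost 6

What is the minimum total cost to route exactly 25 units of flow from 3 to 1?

Minimum cost for 25 units: 274

shortest-cost path #1: 3→0→1 push 3 @ unit cost 8 (adds 24)
shortest-cost path #2: 3→8→5→1 push 1 @ unit cost 11 (adds 11)
shortest-cost path #3: 3→11→5→1 push 19 @ unit cost 11 (adds 209)
shortest-cost path #4: 3→11→2→1 push 2 @ unit cost 15 (adds 30)
total cost = 274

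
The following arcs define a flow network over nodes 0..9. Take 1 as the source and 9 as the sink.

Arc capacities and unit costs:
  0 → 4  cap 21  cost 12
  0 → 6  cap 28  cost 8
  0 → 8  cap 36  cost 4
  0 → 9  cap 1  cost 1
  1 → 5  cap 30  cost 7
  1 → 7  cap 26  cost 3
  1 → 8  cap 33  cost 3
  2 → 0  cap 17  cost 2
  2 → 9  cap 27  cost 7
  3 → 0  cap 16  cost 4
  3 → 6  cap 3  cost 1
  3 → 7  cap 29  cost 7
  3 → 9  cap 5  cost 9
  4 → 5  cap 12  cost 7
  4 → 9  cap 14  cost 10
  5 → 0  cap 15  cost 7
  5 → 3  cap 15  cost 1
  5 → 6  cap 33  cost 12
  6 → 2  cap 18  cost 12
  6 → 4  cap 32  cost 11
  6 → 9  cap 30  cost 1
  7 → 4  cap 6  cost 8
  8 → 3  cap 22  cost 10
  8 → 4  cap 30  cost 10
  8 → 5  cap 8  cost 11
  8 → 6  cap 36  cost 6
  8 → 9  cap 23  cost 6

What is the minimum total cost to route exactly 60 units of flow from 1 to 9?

shortest-cost path #1: 1→8→9 push 23 @ unit cost 9 (adds 207)
shortest-cost path #2: 1→8→6→9 push 10 @ unit cost 10 (adds 100)
shortest-cost path #3: 1→5→3→6→9 push 3 @ unit cost 10 (adds 30)
shortest-cost path #4: 1→5→3→0→9 push 1 @ unit cost 13 (adds 13)
shortest-cost path #5: 1→5→3→9 push 5 @ unit cost 17 (adds 85)
shortest-cost path #6: 1→5→6→9 push 17 @ unit cost 20 (adds 340)
shortest-cost path #7: 1→7→4→9 push 1 @ unit cost 21 (adds 21)
total cost = 796

Minimum cost for 60 units: 796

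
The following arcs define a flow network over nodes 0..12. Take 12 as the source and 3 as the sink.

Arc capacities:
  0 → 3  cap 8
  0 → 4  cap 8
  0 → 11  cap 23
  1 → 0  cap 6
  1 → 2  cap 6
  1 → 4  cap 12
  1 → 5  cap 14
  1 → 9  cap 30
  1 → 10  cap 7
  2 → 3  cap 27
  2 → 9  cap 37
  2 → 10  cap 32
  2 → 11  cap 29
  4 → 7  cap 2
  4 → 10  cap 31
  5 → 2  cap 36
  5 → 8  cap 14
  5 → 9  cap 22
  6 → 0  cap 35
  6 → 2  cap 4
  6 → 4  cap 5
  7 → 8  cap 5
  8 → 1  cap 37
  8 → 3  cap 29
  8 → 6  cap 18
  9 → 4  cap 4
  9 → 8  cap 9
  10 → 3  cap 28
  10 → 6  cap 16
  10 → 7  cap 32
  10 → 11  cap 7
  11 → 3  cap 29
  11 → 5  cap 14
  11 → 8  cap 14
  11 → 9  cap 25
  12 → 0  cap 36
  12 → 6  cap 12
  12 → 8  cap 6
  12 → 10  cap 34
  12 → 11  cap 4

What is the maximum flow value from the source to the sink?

augment #1: 12→0→3 bottleneck 8, total now 8
augment #2: 12→8→3 bottleneck 6, total now 14
augment #3: 12→10→3 bottleneck 28, total now 42
augment #4: 12→11→3 bottleneck 4, total now 46
augment #5: 12→0→11→3 bottleneck 23, total now 69
augment #6: 12→6→2→3 bottleneck 4, total now 73
augment #7: 12→10→11→3 bottleneck 2, total now 75
augment #8: 12→10→7→8→3 bottleneck 4, total now 79
augment #9: 12→0→4→7→8→3 bottleneck 1, total now 80
augment #10: 12→0→4→10→11→8→3 bottleneck 4, total now 84
augment #11: 12→6→4→10→11→8→3 bottleneck 1, total now 85

Maximum flow value: 85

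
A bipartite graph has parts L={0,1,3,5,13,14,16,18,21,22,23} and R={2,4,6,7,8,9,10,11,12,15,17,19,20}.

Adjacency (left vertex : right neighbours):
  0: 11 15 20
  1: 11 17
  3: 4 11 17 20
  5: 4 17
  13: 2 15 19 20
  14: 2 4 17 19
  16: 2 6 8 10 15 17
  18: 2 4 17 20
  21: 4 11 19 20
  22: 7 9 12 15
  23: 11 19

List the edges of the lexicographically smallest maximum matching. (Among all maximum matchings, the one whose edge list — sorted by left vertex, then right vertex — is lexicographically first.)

Lex-smallest maximum matching: {(0,11), (1,17), (3,4), (13,15), (14,2), (16,6), (18,20), (21,19), (22,7)}

|M| = 9 (so the lex-smallest maximum matching has 9 edges)
process left vertices in ascending order; for each, take the smallest-labelled available neighbour that still permits 9 edges overall, or leave it unmatched if none does
lex-smallest matching: {0-11, 1-17, 3-4, 13-15, 14-2, 16-6, 18-20, 21-19, 22-7}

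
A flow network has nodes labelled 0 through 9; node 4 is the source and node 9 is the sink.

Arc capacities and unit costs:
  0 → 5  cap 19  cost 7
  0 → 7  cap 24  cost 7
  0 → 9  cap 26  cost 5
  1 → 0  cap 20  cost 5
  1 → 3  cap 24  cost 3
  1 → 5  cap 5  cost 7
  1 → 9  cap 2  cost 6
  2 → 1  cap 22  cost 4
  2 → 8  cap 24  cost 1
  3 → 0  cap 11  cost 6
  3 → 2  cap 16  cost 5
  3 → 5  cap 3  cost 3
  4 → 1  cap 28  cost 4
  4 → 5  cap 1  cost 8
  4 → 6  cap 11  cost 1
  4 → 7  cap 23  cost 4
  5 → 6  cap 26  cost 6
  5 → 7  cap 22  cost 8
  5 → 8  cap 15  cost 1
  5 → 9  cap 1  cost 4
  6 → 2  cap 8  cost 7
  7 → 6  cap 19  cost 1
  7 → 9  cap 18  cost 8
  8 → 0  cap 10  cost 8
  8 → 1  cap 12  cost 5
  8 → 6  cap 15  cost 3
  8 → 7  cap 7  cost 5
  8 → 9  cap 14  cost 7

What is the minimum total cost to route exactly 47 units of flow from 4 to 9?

shortest-cost path #1: 4→1→9 push 2 @ unit cost 10 (adds 20)
shortest-cost path #2: 4→5→9 push 1 @ unit cost 12 (adds 12)
shortest-cost path #3: 4→7→9 push 18 @ unit cost 12 (adds 216)
shortest-cost path #4: 4→1→0→9 push 20 @ unit cost 14 (adds 280)
shortest-cost path #5: 4→6→2→8→9 push 6 @ unit cost 16 (adds 96)
total cost = 624

Minimum cost for 47 units: 624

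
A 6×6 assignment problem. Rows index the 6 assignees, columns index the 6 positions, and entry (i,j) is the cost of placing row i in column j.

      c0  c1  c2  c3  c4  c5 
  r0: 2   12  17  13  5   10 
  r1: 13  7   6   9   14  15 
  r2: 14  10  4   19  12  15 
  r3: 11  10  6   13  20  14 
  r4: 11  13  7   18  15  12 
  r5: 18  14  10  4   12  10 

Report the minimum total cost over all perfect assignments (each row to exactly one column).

one of 2 optimal assignments: row0→col0 (cost 2), row1→col1 (cost 7), row2→col4 (cost 12), row3→col2 (cost 6), row4→col5 (cost 12), row5→col3 (cost 4)
total = 2 + 7 + 12 + 6 + 12 + 4 = 43

Minimum assignment cost: 43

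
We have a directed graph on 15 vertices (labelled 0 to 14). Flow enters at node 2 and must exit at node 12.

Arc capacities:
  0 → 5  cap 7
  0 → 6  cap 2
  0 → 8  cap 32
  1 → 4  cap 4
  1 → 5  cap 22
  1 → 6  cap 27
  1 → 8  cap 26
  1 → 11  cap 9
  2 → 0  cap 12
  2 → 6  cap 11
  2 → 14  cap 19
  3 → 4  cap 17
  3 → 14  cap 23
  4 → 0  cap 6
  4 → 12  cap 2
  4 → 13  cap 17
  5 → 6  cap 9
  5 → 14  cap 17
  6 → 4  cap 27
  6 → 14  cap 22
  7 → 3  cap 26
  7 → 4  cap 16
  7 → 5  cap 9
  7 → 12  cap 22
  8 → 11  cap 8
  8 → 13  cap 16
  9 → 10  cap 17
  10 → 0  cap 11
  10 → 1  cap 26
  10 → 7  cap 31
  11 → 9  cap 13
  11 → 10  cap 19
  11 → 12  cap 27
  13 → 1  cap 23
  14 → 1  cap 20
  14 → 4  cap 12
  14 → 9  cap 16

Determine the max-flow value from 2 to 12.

augment #1: 2→6→4→12 bottleneck 2, total now 2
augment #2: 2→0→8→11→12 bottleneck 8, total now 10
augment #3: 2→14→1→11→12 bottleneck 9, total now 19
augment #4: 2→14→9→10→7→12 bottleneck 10, total now 29
augment #5: 2→6→14→9→10→7→12 bottleneck 6, total now 35

Maximum flow value: 35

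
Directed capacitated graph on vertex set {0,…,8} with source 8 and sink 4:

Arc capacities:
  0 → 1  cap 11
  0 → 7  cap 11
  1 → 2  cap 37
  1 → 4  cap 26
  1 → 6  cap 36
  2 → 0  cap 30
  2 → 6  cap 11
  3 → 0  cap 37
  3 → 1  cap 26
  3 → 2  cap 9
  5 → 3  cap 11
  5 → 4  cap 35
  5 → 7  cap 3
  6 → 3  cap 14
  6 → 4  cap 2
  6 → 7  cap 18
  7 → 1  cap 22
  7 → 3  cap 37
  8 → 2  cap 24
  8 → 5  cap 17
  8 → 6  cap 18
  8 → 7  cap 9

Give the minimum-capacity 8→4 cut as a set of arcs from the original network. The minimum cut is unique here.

augment #1: 8→5→4 push 17
augment #2: 8→6→4 push 2
augment #3: 8→7→1→4 push 9
augment #4: 8→2→0→1→4 push 11
augment #5: 8→6→3→1→4 push 6
max flow = 45; residual-reachable set from 8 gives S-side
cut edges (S→T): {(1,4), (6,4), (8,5)} total cap 45

Min-cut arcs: {(1,4), (6,4), (8,5)} (total capacity 45)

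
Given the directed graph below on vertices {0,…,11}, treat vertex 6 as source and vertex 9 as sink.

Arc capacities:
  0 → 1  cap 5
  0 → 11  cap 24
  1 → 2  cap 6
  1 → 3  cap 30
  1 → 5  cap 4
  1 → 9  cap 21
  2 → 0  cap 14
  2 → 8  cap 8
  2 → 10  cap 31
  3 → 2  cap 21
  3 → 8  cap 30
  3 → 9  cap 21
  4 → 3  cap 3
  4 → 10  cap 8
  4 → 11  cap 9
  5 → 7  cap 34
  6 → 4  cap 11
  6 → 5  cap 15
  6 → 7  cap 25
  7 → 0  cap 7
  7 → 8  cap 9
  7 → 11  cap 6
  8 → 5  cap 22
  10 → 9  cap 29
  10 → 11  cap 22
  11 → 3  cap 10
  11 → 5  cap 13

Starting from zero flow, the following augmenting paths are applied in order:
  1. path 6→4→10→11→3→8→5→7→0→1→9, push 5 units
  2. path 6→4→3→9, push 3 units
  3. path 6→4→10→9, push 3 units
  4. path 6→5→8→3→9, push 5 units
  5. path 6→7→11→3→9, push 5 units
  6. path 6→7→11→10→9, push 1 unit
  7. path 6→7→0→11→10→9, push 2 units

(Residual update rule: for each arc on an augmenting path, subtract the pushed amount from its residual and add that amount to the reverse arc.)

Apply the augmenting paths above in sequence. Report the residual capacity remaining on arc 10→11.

after path 1 (6→4→10→11→3→8→5→7→0→1→9, push 5): res(10,11)=17
after path 2 (6→4→3→9, push 3): res(10,11)=17
after path 3 (6→4→10→9, push 3): res(10,11)=17
after path 4 (6→5→8→3→9, push 5): res(10,11)=17
after path 5 (6→7→11→3→9, push 5): res(10,11)=17
after path 6 (6→7→11→10→9, push 1): res(10,11)=18
after path 7 (6→7→0→11→10→9, push 2): res(10,11)=20

Residual capacity of (10,11): 20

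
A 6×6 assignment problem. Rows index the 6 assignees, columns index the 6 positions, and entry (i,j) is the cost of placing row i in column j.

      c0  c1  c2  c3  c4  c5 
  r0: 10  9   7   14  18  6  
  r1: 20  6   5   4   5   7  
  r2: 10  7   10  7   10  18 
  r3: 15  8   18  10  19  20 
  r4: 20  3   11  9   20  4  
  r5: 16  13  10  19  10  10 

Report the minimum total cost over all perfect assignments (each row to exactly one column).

optimal assignment: row0→col2 (cost 7), row1→col3 (cost 4), row2→col0 (cost 10), row3→col1 (cost 8), row4→col5 (cost 4), row5→col4 (cost 10)
total = 7 + 4 + 10 + 8 + 4 + 10 = 43

Minimum assignment cost: 43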